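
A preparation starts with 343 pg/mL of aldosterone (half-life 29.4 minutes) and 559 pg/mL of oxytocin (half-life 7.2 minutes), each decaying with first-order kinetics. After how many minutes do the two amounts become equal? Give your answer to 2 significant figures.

Set 343·(1/2)^(t/29.4) = 559·(1/2)^(t/7.2).
Taking log₂: log₂(343/559) = t·(1/29.4 − 1/7.2).
log₂(0.6136) = -0.70464; 1/29.4 − 1/7.2 = -0.10488.
t = -0.70464 / -0.10488 ≈ 6.7188 minutes.

6.7 minutes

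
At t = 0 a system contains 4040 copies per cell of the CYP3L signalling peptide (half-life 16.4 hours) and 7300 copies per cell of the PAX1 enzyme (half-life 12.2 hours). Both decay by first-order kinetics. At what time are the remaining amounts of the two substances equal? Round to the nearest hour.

41 hours

Set 4040·(1/2)^(t/16.4) = 7300·(1/2)^(t/12.2).
Taking log₂: log₂(4040/7300) = t·(1/16.4 − 1/12.2).
log₂(0.55342) = -0.85354; 1/16.4 − 1/12.2 = -0.020992.
t = -0.85354 / -0.020992 ≈ 40.661 hours.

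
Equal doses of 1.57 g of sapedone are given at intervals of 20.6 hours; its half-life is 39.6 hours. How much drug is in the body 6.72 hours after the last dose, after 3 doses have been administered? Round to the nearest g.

The 3 doses were given 47.92, 27.32, 6.72 hours ago.
Total = 1.57·(1/2)^(47.92/39.6) + 1.57·(1/2)^(27.32/39.6) + 1.57·(1/2)^(6.72/39.6)
      = 0.67861 + 0.97324 + 1.3958 ≈ 3.0476 g.

3 g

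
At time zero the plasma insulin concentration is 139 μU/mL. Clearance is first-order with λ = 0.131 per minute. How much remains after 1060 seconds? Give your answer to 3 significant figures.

t½ = ln 2 / λ = 0.69315 / 0.131 ≈ 5.2912 minutes.
Convert the elapsed time: 1060 seconds = 17.6667 minutes.
Number of half-lives: n = 17.6667/5.2912 ≈ 3.3389.
Remaining = 139 × (1/2)^3.3389 = 139 × 0.098832 ≈ 13.738 μU/mL.

13.7 μU/mL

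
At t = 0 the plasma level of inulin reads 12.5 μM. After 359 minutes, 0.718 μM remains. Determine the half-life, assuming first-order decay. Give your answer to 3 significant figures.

A/A₀ = 0.718/12.5 ≈ 0.05744.
n = log₂(17.409) ≈ 4.1218 half-lives elapsed in 359 minutes.
t½ = 359/4.1218 ≈ 87.098 minutes.

87.1 minutes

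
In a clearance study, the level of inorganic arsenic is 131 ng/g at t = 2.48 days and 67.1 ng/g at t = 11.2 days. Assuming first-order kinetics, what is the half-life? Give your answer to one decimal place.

Over Δt = 11.2 − 2.48 = 8.72 days, the level fell by a factor of 131/67.1 ≈ 1.9523.
n = log₂(1.9523) ≈ 0.96518 half-lives, so t½ = 8.72/0.96518 ≈ 9.0346 days.

9.0 days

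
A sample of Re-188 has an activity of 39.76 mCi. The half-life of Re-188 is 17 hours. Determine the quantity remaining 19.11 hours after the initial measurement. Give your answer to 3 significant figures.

18.2 mCi

Number of half-lives: n = 19.11/17 ≈ 1.1241.
Remaining = 39.76 × (1/2)^1.1241 = 39.76 × 0.45878 ≈ 18.241 mCi.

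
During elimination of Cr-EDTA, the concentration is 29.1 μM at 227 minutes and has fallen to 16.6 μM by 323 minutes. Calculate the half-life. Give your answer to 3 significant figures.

119 minutes

Over Δt = 323 − 227 = 96 minutes, the level fell by a factor of 29.1/16.6 ≈ 1.753.
n = log₂(1.753) ≈ 0.80984 half-lives, so t½ = 96/0.80984 ≈ 118.54 minutes.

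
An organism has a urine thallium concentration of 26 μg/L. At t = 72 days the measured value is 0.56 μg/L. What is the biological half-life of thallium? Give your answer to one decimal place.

A/A₀ = 0.56/26 ≈ 0.021538.
n = log₂(46.429) ≈ 5.5369 half-lives elapsed in 72 days.
t½ = 72/5.5369 ≈ 13.004 days.

13.0 days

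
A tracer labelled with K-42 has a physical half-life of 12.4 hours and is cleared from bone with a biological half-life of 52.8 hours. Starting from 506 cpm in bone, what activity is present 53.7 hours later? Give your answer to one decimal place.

1/t_eff = 1/t_phys + 1/t_biol = 1/12.4 + 1/52.8 = 0.099585 per hour.
t_eff = 12.4 × 52.8 / (12.4 + 52.8) ≈ 10.042 hours.
Remaining = 506 × (1/2)^(53.7/10.042) = 506 × (1/2)^5.3477 ≈ 12.426 cpm.

12.4 cpm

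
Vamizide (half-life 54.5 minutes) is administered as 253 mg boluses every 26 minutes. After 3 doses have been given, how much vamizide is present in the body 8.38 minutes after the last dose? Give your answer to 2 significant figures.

510 mg

The 3 doses were given 60.38, 34.38, 8.38 minutes ago.
Total = 253·(1/2)^(60.38/54.5) + 253·(1/2)^(34.38/54.5) + 253·(1/2)^(8.38/54.5)
      = 117.38 + 163.39 + 227.42 ≈ 508.2 mg.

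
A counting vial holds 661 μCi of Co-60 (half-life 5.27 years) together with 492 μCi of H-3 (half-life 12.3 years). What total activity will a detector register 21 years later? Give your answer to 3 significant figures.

Co-60: 661 × (1/2)^(21/5.27) = 661 × (1/2)^3.9848 ≈ 41.749 μCi.
H-3: 492 × (1/2)^(21/12.3) = 492 × (1/2)^1.7073 ≈ 150.66 μCi.
Total = 41.749 + 150.66 ≈ 192.41 μCi.

192 μCi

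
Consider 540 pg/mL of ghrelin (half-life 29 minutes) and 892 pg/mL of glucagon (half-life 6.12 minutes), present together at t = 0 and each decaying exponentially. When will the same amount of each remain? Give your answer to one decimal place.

5.6 minutes

Set 540·(1/2)^(t/29) = 892·(1/2)^(t/6.12).
Taking log₂: log₂(540/892) = t·(1/29 − 1/6.12).
log₂(0.60538) = -0.72408; 1/29 − 1/6.12 = -0.12892.
t = -0.72408 / -0.12892 ≈ 5.6167 minutes.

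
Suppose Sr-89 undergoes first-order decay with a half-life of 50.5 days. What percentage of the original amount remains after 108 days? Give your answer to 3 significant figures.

22.7%

n = 108/50.5 ≈ 2.1386 half-lives.
Fraction remaining = (1/2)^2.1386 ≈ 0.2271, i.e. 22.71%.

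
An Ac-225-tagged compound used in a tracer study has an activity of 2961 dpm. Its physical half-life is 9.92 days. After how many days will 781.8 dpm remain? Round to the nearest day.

19 days

Fraction remaining = 781.8/2961 ≈ 0.26403.
n = log₂(2961/781.8) = ln(3.7874)/ln 2 ≈ 1.9212 half-lives.
t = n × t½ = 1.9212 × 9.92 ≈ 19.058 days.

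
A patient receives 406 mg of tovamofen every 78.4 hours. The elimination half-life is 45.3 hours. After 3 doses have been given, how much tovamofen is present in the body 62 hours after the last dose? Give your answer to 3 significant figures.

219 mg

The 3 doses were given 218.8, 140.4, 62 hours ago.
Total = 406·(1/2)^(218.8/45.3) + 406·(1/2)^(140.4/45.3) + 406·(1/2)^(62/45.3)
      = 14.274 + 47.373 + 157.22 ≈ 218.87 mg.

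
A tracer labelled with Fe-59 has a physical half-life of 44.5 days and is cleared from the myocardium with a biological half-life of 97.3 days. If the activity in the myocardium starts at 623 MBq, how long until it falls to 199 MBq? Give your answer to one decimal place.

1/t_eff = 1/t_phys + 1/t_biol = 1/44.5 + 1/97.3 = 0.032749 per day.
t_eff = 44.5 × 97.3 / (44.5 + 97.3) ≈ 30.535 days.
n = log₂(623/199) ≈ 1.6465; t = 1.6465 × 30.535 ≈ 50.275 days.

50.3 days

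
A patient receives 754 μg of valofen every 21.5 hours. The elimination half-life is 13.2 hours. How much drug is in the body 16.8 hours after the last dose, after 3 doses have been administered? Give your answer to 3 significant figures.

The 3 doses were given 59.8, 38.3, 16.8 hours ago.
Total = 754·(1/2)^(59.8/13.2) + 754·(1/2)^(38.3/13.2) + 754·(1/2)^(16.8/13.2)
      = 32.63 + 100.91 + 312.06 ≈ 445.6 μg.

446 μg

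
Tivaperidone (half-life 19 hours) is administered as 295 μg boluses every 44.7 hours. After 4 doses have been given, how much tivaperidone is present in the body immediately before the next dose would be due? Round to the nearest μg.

The 4 doses were given 178.8, 134.1, 89.4, 44.7 hours ago.
Total = 295·(1/2)^(178.8/19) + 295·(1/2)^(134.1/19) + 295·(1/2)^(89.4/19) + 295·(1/2)^(44.7/19)
      = 0.43348 + 2.214 + 11.308 + 57.758 ≈ 71.713 μg.

72 μg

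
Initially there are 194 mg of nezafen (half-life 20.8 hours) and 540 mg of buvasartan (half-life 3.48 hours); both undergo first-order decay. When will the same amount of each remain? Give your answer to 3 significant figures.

Set 194·(1/2)^(t/20.8) = 540·(1/2)^(t/3.48).
Taking log₂: log₂(194/540) = t·(1/20.8 − 1/3.48).
log₂(0.35926) = -1.4769; 1/20.8 − 1/3.48 = -0.23928.
t = -1.4769 / -0.23928 ≈ 6.1723 hours.

6.17 hours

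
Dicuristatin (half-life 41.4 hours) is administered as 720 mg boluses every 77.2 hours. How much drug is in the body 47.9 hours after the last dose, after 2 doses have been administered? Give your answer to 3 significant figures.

412 mg

The 2 doses were given 125.1, 47.9 hours ago.
Total = 720·(1/2)^(125.1/41.4) + 720·(1/2)^(47.9/41.4)
      = 88.654 + 322.88 ≈ 411.53 mg.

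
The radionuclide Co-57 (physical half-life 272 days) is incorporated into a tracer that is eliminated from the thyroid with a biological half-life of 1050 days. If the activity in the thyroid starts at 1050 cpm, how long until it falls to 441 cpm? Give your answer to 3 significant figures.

1/t_eff = 1/t_phys + 1/t_biol = 1/272 + 1/1050 = 0.0046289 per day.
t_eff = 272 × 1050 / (272 + 1050) ≈ 216.04 days.
n = log₂(1050/441) ≈ 1.2515; t = 1.2515 × 216.04 ≈ 270.38 days.

270 days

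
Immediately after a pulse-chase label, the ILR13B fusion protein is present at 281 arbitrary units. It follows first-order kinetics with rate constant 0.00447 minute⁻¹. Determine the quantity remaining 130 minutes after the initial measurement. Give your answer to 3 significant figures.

t½ = ln 2 / k = 0.69315 / 0.00447 ≈ 155.07 minutes.
Number of half-lives: n = 130/155.07 ≈ 0.83835.
Remaining = 281 × (1/2)^0.83835 = 281 × 0.55928 ≈ 157.16 arbitrary units.

157 arbitrary units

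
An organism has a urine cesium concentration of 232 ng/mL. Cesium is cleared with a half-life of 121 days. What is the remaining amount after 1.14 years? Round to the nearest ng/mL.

Convert the elapsed time: 1.14 years = 416.1 days.
Number of half-lives: n = 416.1/121 ≈ 3.4388.
Remaining = 232 × (1/2)^3.4388 = 232 × 0.092216 ≈ 21.394 ng/mL.

21 ng/mL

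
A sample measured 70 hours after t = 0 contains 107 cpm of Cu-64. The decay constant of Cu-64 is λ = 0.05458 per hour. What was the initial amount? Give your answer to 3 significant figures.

4880 cpm

t½ = ln 2 / λ = 0.69315 / 0.05458 ≈ 12.7 hours.
Number of half-lives elapsed: n = 70/12.7 ≈ 5.512.
A₀ = A × 2^n = 107 × 2^5.512 = 107 × 45.632 ≈ 4882.6 cpm.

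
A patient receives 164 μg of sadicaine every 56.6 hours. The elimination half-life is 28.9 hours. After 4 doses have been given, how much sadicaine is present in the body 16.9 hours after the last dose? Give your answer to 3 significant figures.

147 μg

The 4 doses were given 186.7, 130.1, 73.5, 16.9 hours ago.
Total = 164·(1/2)^(186.7/28.9) + 164·(1/2)^(130.1/28.9) + 164·(1/2)^(73.5/28.9) + 164·(1/2)^(16.9/28.9)
      = 1.8626 + 7.2392 + 28.135 + 109.35 ≈ 146.58 μg.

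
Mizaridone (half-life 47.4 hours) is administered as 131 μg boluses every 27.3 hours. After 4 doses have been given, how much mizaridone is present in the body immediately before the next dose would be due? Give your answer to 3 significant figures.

The 4 doses were given 109.2, 81.9, 54.6, 27.3 hours ago.
Total = 131·(1/2)^(109.2/47.4) + 131·(1/2)^(81.9/47.4) + 131·(1/2)^(54.6/47.4) + 131·(1/2)^(27.3/47.4)
      = 26.531 + 39.549 + 58.954 + 87.881 ≈ 212.92 μg.

213 μg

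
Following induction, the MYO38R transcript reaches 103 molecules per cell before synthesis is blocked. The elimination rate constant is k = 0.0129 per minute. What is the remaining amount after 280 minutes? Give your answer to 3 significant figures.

2.78 molecules per cell

t½ = ln 2 / k = 0.69315 / 0.0129 ≈ 53.732 minutes.
Number of half-lives: n = 280/53.732 ≈ 5.211.
Remaining = 103 × (1/2)^5.211 = 103 × 0.026998 ≈ 2.7808 molecules per cell.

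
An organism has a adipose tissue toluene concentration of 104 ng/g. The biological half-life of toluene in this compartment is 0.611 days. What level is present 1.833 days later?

13 ng/g

Elapsed time is 3 half-lives (1.833/0.611).
Each half-life halves the amount: 104 × (1/2)^3 = 104/8 = 13 ng/g.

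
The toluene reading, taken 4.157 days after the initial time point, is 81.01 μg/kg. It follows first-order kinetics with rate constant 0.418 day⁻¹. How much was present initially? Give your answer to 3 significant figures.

t½ = ln 2 / λ = 0.69315 / 0.418 ≈ 1.6582 days.
Number of half-lives elapsed: n = 4.157/1.6582 ≈ 2.5069.
A₀ = A × 2^n = 81.01 × 2^2.5069 = 81.01 × 5.6838 ≈ 460.45 μg/kg.

460 μg/kg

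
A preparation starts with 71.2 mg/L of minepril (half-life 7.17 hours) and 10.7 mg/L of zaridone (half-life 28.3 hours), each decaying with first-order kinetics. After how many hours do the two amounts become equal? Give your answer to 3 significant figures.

26.3 hours

Set 71.2·(1/2)^(t/7.17) = 10.7·(1/2)^(t/28.3).
Taking log₂: log₂(71.2/10.7) = t·(1/7.17 − 1/28.3).
log₂(6.6542) = 2.7343; 1/7.17 − 1/28.3 = 0.10413.
t = 2.7343 / 0.10413 ≈ 26.257 hours.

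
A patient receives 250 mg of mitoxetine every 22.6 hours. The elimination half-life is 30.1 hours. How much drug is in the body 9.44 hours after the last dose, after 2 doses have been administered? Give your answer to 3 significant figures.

321 mg

The 2 doses were given 32.04, 9.44 hours ago.
Total = 250·(1/2)^(32.04/30.1) + 250·(1/2)^(9.44/30.1)
      = 119.54 + 201.15 ≈ 320.69 mg.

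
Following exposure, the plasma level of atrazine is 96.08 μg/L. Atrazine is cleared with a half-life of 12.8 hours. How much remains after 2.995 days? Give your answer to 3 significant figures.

Convert the elapsed time: 2.995 days = 71.88 hours.
Number of half-lives: n = 71.88/12.8 ≈ 5.6156.
Remaining = 96.08 × (1/2)^5.6156 = 96.08 × 0.020395 ≈ 1.9596 μg/L.

1.96 μg/L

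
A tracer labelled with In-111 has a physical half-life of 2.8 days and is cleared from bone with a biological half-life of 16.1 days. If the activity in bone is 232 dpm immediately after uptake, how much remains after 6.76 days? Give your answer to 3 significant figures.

1/t_eff = 1/t_phys + 1/t_biol = 1/2.8 + 1/16.1 = 0.41925 per day.
t_eff = 2.8 × 16.1 / (2.8 + 16.1) ≈ 2.3852 days.
Remaining = 232 × (1/2)^(6.76/2.3852) = 232 × (1/2)^2.8342 ≈ 32.533 dpm.

32.5 dpm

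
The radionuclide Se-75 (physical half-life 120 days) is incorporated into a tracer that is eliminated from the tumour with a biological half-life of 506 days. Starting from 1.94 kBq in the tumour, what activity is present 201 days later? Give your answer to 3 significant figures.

1/t_eff = 1/t_phys + 1/t_biol = 1/120 + 1/506 = 0.01031 per day.
t_eff = 120 × 506 / (120 + 506) ≈ 96.997 days.
Remaining = 1.94 × (1/2)^(201/96.997) = 1.94 × (1/2)^2.0722 ≈ 0.46131 kBq.

0.461 kBq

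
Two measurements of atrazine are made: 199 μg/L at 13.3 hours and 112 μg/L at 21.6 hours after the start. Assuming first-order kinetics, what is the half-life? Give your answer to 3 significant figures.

10.0 hours

Over Δt = 21.6 − 13.3 = 8.3 hours, the level fell by a factor of 199/112 ≈ 1.7768.
n = log₂(1.7768) ≈ 0.82927 half-lives, so t½ = 8.3/0.82927 ≈ 10.009 hours.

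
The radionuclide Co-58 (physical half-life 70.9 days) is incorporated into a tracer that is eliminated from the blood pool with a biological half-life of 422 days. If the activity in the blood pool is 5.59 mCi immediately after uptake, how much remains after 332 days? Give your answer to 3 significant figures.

1/t_eff = 1/t_phys + 1/t_biol = 1/70.9 + 1/422 = 0.016474 per day.
t_eff = 70.9 × 422 / (70.9 + 422) ≈ 60.702 days.
Remaining = 5.59 × (1/2)^(332/60.702) = 5.59 × (1/2)^5.4694 ≈ 0.12617 mCi.

0.126 mCi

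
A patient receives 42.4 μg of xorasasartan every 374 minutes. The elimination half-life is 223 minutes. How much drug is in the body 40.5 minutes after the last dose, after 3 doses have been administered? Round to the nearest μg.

53 μg

The 3 doses were given 788.5, 414.5, 40.5 minutes ago.
Total = 42.4·(1/2)^(788.5/223) + 42.4·(1/2)^(414.5/223) + 42.4·(1/2)^(40.5/223)
      = 3.6556 + 11.69 + 37.385 ≈ 52.731 μg.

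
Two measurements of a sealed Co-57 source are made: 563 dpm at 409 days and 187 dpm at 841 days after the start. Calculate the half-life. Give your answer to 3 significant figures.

272 days

Over Δt = 841 − 409 = 432 days, the level fell by a factor of 563/187 ≈ 3.0107.
n = log₂(3.0107) ≈ 1.5901 half-lives, so t½ = 432/1.5901 ≈ 271.68 days.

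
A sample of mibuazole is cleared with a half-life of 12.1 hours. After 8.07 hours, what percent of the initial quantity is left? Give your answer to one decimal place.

n = 8.07/12.1 ≈ 0.66694 half-lives.
Fraction remaining = (1/2)^0.66694 ≈ 0.62984, i.e. 62.984%.

63.0%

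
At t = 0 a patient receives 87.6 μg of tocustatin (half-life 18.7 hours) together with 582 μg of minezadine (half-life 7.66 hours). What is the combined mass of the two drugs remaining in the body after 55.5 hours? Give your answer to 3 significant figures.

tocustatin: 87.6 × (1/2)^(55.5/18.7) = 87.6 × (1/2)^2.9679 ≈ 11.196 μg.
minezadine: 582 × (1/2)^(55.5/7.66) = 582 × (1/2)^7.2454 ≈ 3.8356 μg.
Total = 11.196 + 3.8356 ≈ 15.032 μg.

15.0 μg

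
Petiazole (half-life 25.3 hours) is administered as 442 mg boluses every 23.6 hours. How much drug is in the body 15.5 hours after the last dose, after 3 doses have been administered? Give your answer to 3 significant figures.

The 3 doses were given 62.7, 39.1, 15.5 hours ago.
Total = 442·(1/2)^(62.7/25.3) + 442·(1/2)^(39.1/25.3) + 442·(1/2)^(15.5/25.3)
      = 79.322 + 151.42 + 289.07 ≈ 519.81 mg.

520 mg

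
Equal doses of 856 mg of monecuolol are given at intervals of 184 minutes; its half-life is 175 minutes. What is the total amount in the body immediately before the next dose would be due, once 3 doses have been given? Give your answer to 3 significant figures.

708 mg

The 3 doses were given 552, 368, 184 minutes ago.
Total = 856·(1/2)^(552/175) + 856·(1/2)^(368/175) + 856·(1/2)^(184/175)
      = 96.148 + 199.27 + 413.01 ≈ 708.43 mg.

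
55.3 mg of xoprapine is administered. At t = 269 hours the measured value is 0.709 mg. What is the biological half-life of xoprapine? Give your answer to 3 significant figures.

42.8 hours

A/A₀ = 0.709/55.3 ≈ 0.012821.
n = log₂(77.997) ≈ 6.2854 half-lives elapsed in 269 hours.
t½ = 269/6.2854 ≈ 42.798 hours.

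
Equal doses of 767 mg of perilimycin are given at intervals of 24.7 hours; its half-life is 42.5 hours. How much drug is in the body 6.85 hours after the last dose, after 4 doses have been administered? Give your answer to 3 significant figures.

The 4 doses were given 80.95, 56.25, 31.55, 6.85 hours ago.
Total = 767·(1/2)^(80.95/42.5) + 767·(1/2)^(56.25/42.5) + 767·(1/2)^(31.55/42.5) + 767·(1/2)^(6.85/42.5)
      = 204.84 + 306.46 + 458.48 + 685.92 ≈ 1655.7 mg.

1660 mg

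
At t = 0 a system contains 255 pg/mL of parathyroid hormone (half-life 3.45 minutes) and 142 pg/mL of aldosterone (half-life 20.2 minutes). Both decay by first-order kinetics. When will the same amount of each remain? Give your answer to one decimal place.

Set 255·(1/2)^(t/3.45) = 142·(1/2)^(t/20.2).
Taking log₂: log₂(255/142) = t·(1/3.45 − 1/20.2).
log₂(1.7958) = 0.84461; 1/3.45 − 1/20.2 = 0.24035.
t = 0.84461 / 0.24035 ≈ 3.5141 minutes.

3.5 minutes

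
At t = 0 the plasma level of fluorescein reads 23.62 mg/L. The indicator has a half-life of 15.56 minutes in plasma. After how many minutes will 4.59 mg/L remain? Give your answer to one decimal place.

Fraction remaining = 4.59/23.62 ≈ 0.19433.
n = log₂(23.62/4.59) = ln(5.146)/ln 2 ≈ 2.3634 half-lives.
t = n × t½ = 2.3634 × 15.56 ≈ 36.775 minutes.

36.8 minutes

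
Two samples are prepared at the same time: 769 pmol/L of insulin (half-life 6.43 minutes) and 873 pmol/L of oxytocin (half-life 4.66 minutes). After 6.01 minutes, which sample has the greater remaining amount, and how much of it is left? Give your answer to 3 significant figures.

insulin: 769 × (1/2)^0.93468 ≈ 402.31 pmol/L.
oxytocin: 873 × (1/2)^1.2897 ≈ 357.09 pmol/L.
Insulin has more remaining, at ≈ 402.31 pmol/L.

insulin, 402 pmol/L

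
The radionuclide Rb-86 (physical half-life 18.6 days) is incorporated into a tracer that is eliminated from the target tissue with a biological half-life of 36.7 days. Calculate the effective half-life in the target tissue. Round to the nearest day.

12 days

1/t_eff = 1/t_phys + 1/t_biol = 1/18.6 + 1/36.7 = 0.081011 per day.
t_eff = 18.6 × 36.7 / (18.6 + 36.7) ≈ 12.344 days.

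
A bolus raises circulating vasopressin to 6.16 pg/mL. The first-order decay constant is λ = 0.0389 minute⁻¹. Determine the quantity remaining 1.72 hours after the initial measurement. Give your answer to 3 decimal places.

t½ = ln 2 / λ = 0.69315 / 0.0389 ≈ 17.819 minutes.
Convert the elapsed time: 1.72 hours = 103.2 minutes.
Number of half-lives: n = 103.2/17.819 ≈ 5.7917.
Remaining = 6.16 × (1/2)^5.7917 = 6.16 × 0.018052 ≈ 0.1112 pg/mL.

0.111 pg/mL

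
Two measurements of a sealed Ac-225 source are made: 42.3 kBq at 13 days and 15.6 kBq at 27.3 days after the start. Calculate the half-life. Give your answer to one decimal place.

Over Δt = 27.3 − 13 = 14.3 days, the level fell by a factor of 42.3/15.6 ≈ 2.7115.
n = log₂(2.7115) ≈ 1.4391 half-lives, so t½ = 14.3/1.4391 ≈ 9.9367 days.

9.9 days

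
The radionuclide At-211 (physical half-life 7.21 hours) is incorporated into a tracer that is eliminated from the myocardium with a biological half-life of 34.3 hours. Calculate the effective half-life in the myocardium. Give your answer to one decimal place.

6.0 hours

1/t_eff = 1/t_phys + 1/t_biol = 1/7.21 + 1/34.3 = 0.16785 per hour.
t_eff = 7.21 × 34.3 / (7.21 + 34.3) ≈ 5.9577 hours.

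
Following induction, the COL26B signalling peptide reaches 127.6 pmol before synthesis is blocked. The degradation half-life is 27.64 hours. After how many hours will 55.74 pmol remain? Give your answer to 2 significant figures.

33 hours

Fraction remaining = 55.74/127.6 ≈ 0.43683.
n = log₂(127.6/55.74) = ln(2.2892)/ln 2 ≈ 1.1948 half-lives.
t = n × t½ = 1.1948 × 27.64 ≈ 33.025 hours.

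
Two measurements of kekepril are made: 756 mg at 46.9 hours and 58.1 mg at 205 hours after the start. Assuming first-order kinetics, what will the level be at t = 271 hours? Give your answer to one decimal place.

19.9 mg

Over Δt = 205 − 46.9 = 158.1 hours, the level fell by a factor of 756/58.1 ≈ 13.012.
n = log₂(13.012) ≈ 3.7018 half-lives, so t½ = 158.1/3.7018 ≈ 42.709 hours.
From t = 205 to t = 271: 58.1 × (1/2)^((271−205)/42.709) ≈ 19.906 mg.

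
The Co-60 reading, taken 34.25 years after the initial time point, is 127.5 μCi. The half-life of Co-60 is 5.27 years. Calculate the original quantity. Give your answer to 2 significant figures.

12000 μCi

Number of half-lives elapsed: n = 34.25/5.27 ≈ 6.4991.
A₀ = A × 2^n = 127.5 × 2^6.4991 = 127.5 × 90.45 ≈ 11532 μCi.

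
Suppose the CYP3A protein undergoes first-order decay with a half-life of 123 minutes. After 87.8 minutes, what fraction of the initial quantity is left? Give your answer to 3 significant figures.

n = 87.8/123 ≈ 0.71382 half-lives.
Fraction remaining = (1/2)^0.71382 ≈ 0.6097.

0.610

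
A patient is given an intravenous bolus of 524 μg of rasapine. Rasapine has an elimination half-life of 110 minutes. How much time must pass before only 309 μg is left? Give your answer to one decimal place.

83.8 minutes

Fraction remaining = 309/524 ≈ 0.58969.
n = log₂(524/309) = ln(1.6958)/ln 2 ≈ 0.76196 half-lives.
t = n × t½ = 0.76196 × 110 ≈ 83.816 minutes.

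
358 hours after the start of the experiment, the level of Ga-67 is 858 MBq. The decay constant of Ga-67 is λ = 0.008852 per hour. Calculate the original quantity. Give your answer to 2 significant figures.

t½ = ln 2 / λ = 0.69315 / 0.008852 ≈ 78.304 hours.
Number of half-lives elapsed: n = 358/78.304 ≈ 4.5719.
A₀ = A × 2^n = 858 × 2^4.5719 = 858 × 23.784 ≈ 20407 MBq.

20000 MBq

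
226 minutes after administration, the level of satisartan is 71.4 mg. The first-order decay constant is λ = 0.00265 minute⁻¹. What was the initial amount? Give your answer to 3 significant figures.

130 mg

t½ = ln 2 / λ = 0.69315 / 0.00265 ≈ 261.56 minutes.
Number of half-lives elapsed: n = 226/261.56 ≈ 0.86403.
A₀ = A × 2^n = 71.4 × 2^0.86403 = 71.4 × 1.8201 ≈ 129.96 mg.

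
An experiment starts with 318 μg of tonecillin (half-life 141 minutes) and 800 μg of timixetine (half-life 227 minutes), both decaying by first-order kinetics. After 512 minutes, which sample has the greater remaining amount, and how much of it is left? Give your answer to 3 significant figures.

timixetine, 168 μg

tonecillin: 318 × (1/2)^3.6312 ≈ 25.664 μg.
timixetine: 800 × (1/2)^2.2555 ≈ 167.54 μg.
Timixetine has more remaining, at ≈ 167.54 μg.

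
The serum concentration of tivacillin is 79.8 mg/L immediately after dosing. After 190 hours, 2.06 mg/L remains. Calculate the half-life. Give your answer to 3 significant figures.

A/A₀ = 2.06/79.8 ≈ 0.025815.
n = log₂(38.738) ≈ 5.2757 half-lives elapsed in 190 hours.
t½ = 190/5.2757 ≈ 36.014 hours.

36.0 hours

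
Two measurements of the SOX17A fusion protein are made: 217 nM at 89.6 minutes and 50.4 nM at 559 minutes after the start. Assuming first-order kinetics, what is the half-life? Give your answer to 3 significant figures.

223 minutes

Over Δt = 559 − 89.6 = 469.4 minutes, the level fell by a factor of 217/50.4 ≈ 4.3056.
n = log₂(4.3056) ≈ 2.1062 half-lives, so t½ = 469.4/2.1062 ≈ 222.87 minutes.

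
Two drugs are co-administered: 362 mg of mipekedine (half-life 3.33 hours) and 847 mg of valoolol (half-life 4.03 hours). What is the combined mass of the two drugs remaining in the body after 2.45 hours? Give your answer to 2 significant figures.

770 mg

mipekedine: 362 × (1/2)^(2.45/3.33) = 362 × (1/2)^0.73574 ≈ 217.39 mg.
valoolol: 847 × (1/2)^(2.45/4.03) = 847 × (1/2)^0.60794 ≈ 555.74 mg.
Total = 217.39 + 555.74 ≈ 773.13 mg.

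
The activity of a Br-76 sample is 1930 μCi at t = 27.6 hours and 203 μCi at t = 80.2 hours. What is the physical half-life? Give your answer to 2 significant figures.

16 hours

Over Δt = 80.2 − 27.6 = 52.6 hours, the level fell by a factor of 1930/203 ≈ 9.5074.
n = log₂(9.5074) ≈ 3.249 half-lives, so t½ = 52.6/3.249 ≈ 16.189 hours.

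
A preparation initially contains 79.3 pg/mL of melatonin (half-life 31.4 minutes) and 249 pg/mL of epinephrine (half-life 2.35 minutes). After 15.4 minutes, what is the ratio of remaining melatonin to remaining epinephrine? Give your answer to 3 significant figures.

melatonin: 79.3 × (1/2)^(15.4/31.4) = 79.3 × (1/2)^0.49045 ≈ 56.446 pg/mL.
epinephrine: 249 × (1/2)^(15.4/2.35) = 249 × (1/2)^6.5532 ≈ 2.6515 pg/mL.
Ratio ≈ 56.446 / 2.6515 ≈ 21.288.

21.3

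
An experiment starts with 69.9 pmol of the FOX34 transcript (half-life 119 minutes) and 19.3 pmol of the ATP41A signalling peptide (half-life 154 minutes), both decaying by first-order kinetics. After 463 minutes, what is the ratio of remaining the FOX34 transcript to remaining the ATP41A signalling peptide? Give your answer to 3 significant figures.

1.96

FOX34 transcript: 69.9 × (1/2)^(463/119) = 69.9 × (1/2)^3.8908 ≈ 4.7124 pmol.
ATP41A signalling peptide: 19.3 × (1/2)^(463/154) = 19.3 × (1/2)^3.0065 ≈ 2.4017 pmol.
Ratio ≈ 4.7124 / 2.4017 ≈ 1.9621.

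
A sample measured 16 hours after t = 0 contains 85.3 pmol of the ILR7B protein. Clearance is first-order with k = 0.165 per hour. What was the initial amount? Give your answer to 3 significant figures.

t½ = ln 2 / k = 0.69315 / 0.165 ≈ 4.2009 hours.
Number of half-lives elapsed: n = 16/4.2009 ≈ 3.8087.
A₀ = A × 2^n = 85.3 × 2^3.8087 = 85.3 × 14.013 ≈ 1195.3 pmol.

1200 pmol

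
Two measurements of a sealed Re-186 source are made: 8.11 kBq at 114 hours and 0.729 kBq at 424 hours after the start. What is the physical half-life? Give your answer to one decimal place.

89.2 hours

Over Δt = 424 − 114 = 310 hours, the level fell by a factor of 8.11/0.729 ≈ 11.125.
n = log₂(11.125) ≈ 3.4757 half-lives, so t½ = 310/3.4757 ≈ 89.19 hours.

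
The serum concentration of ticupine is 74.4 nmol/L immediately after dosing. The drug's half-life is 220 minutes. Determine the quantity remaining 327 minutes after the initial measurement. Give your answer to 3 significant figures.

Number of half-lives: n = 327/220 ≈ 1.4864.
Remaining = 74.4 × (1/2)^1.4864 = 74.4 × 0.35691 ≈ 26.554 nmol/L.

26.6 nmol/L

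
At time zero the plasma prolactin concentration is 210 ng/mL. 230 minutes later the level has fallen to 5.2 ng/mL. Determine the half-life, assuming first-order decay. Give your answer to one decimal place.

A/A₀ = 5.2/210 ≈ 0.024762.
n = log₂(40.385) ≈ 5.3357 half-lives elapsed in 230 minutes.
t½ = 230/5.3357 ≈ 43.106 minutes.

43.1 minutes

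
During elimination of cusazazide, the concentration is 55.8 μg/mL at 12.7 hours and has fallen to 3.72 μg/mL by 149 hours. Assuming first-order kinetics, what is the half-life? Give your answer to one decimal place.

Over Δt = 149 − 12.7 = 136.3 hours, the level fell by a factor of 55.8/3.72 ≈ 15.
n = log₂(15) ≈ 3.9069 half-lives, so t½ = 136.3/3.9069 ≈ 34.887 hours.

34.9 hours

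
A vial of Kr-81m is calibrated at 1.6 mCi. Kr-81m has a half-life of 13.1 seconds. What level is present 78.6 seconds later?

0.025 mCi

Elapsed time is 6 half-lives (78.6/13.1).
Each half-life halves the amount: 1.6 × (1/2)^6 = 1.6/64 = 0.025 mCi.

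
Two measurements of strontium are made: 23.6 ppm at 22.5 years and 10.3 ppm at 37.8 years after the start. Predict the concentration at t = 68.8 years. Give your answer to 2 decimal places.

Over Δt = 37.8 − 22.5 = 15.3 years, the level fell by a factor of 23.6/10.3 ≈ 2.2913.
n = log₂(2.2913) ≈ 1.1961 half-lives, so t½ = 15.3/1.1961 ≈ 12.791 years.
From t = 37.8 to t = 68.8: 10.3 × (1/2)^((68.8−37.8)/12.791) ≈ 1.9199 ppm.

1.92 ppm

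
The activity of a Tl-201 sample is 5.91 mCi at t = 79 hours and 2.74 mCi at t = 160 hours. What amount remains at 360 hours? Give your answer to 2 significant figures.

Over Δt = 160 − 79 = 81 hours, the level fell by a factor of 5.91/2.74 ≈ 2.1569.
n = log₂(2.1569) ≈ 1.109 half-lives, so t½ = 81/1.109 ≈ 73.04 hours.
From t = 160 to t = 360: 2.74 × (1/2)^((360−160)/73.04) ≈ 0.41064 mCi.

0.41 mCi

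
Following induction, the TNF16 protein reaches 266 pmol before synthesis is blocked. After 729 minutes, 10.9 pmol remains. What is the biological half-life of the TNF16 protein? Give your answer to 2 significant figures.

160 minutes

A/A₀ = 10.9/266 ≈ 0.040977.
n = log₂(24.404) ≈ 4.609 half-lives elapsed in 729 minutes.
t½ = 729/4.609 ≈ 158.17 minutes.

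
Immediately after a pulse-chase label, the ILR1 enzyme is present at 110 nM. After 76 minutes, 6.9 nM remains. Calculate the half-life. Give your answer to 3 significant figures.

19.0 minutes

A/A₀ = 6.9/110 ≈ 0.062727.
n = log₂(15.942) ≈ 3.9948 half-lives elapsed in 76 minutes.
t½ = 76/3.9948 ≈ 19.025 minutes.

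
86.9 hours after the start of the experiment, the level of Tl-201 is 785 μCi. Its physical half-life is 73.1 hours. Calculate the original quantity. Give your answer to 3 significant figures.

1790 μCi

Number of half-lives elapsed: n = 86.9/73.1 ≈ 1.1888.
A₀ = A × 2^n = 785 × 2^1.1888 = 785 × 2.2796 ≈ 1789.5 μCi.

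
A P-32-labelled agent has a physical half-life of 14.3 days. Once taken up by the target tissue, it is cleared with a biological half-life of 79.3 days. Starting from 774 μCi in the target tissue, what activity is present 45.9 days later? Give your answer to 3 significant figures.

1/t_eff = 1/t_phys + 1/t_biol = 1/14.3 + 1/79.3 = 0.08254 per day.
t_eff = 14.3 × 79.3 / (14.3 + 79.3) ≈ 12.115 days.
Remaining = 774 × (1/2)^(45.9/12.115) = 774 × (1/2)^3.7886 ≈ 56.009 μCi.

56.0 μCi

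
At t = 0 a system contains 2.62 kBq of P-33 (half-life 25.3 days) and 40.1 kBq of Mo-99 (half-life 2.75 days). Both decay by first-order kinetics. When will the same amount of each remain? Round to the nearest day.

Set 2.62·(1/2)^(t/25.3) = 40.1·(1/2)^(t/2.75).
Taking log₂: log₂(2.62/40.1) = t·(1/25.3 − 1/2.75).
log₂(0.065337) = -3.936; 1/25.3 − 1/2.75 = -0.32411.
t = -3.936 / -0.32411 ≈ 12.144 days.

12 days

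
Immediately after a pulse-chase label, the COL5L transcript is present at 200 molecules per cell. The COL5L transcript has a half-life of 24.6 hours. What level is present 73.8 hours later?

Elapsed time is 3 half-lives (73.8/24.6).
Each half-life halves the amount: 200 × (1/2)^3 = 200/8 = 25 molecules per cell.

25 molecules per cell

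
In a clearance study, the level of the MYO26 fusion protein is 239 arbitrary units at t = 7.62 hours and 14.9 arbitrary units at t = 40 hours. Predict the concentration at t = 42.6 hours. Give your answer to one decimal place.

Over Δt = 40 − 7.62 = 32.38 hours, the level fell by a factor of 239/14.9 ≈ 16.04.
n = log₂(16.04) ≈ 4.0036 half-lives, so t½ = 32.38/4.0036 ≈ 8.0877 hours.
From t = 40 to t = 42.6: 14.9 × (1/2)^((42.6−40)/8.0877) ≈ 11.924 arbitrary units.

11.9 arbitrary units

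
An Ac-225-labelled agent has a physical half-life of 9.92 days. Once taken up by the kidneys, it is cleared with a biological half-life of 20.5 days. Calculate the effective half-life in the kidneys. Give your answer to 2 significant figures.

6.7 days

1/t_eff = 1/t_phys + 1/t_biol = 1/9.92 + 1/20.5 = 0.14959 per day.
t_eff = 9.92 × 20.5 / (9.92 + 20.5) ≈ 6.6851 days.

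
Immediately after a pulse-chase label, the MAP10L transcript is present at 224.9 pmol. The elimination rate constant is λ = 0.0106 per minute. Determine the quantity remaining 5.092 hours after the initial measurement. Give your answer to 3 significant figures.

8.82 pmol

t½ = ln 2 / λ = 0.69315 / 0.0106 ≈ 65.391 minutes.
Convert the elapsed time: 5.092 hours = 305.52 minutes.
Number of half-lives: n = 305.52/65.391 ≈ 4.6722.
Remaining = 224.9 × (1/2)^4.6722 = 224.9 × 0.039222 ≈ 8.8211 pmol.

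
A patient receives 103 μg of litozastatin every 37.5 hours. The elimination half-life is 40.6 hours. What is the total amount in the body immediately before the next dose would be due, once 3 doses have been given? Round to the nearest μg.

The 3 doses were given 112.5, 75, 37.5 hours ago.
Total = 103·(1/2)^(112.5/40.6) + 103·(1/2)^(75/40.6) + 103·(1/2)^(37.5/40.6)
      = 15.09 + 28.625 + 54.299 ≈ 98.015 μg.

98 μg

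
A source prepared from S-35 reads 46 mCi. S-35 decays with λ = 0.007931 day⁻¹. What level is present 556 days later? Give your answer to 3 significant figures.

0.559 mCi

t½ = ln 2 / λ = 0.69315 / 0.007931 ≈ 87.397 days.
Number of half-lives: n = 556/87.397 ≈ 6.3618.
Remaining = 46 × (1/2)^6.3618 = 46 × 0.01216 ≈ 0.55934 mCi.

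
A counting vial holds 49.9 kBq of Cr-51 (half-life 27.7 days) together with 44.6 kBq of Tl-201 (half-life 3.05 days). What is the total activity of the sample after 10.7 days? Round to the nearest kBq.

Cr-51: 49.9 × (1/2)^(10.7/27.7) = 49.9 × (1/2)^0.38628 ≈ 38.178 kBq.
Tl-201: 44.6 × (1/2)^(10.7/3.05) = 44.6 × (1/2)^3.5082 ≈ 3.9198 kBq.
Total = 38.178 + 3.9198 ≈ 42.098 kBq.

42 kBq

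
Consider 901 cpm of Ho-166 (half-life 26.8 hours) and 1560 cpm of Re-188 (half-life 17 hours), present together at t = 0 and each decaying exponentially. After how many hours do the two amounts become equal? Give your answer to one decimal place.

Set 901·(1/2)^(t/26.8) = 1560·(1/2)^(t/17).
Taking log₂: log₂(901/1560) = t·(1/26.8 − 1/17).
log₂(0.57756) = -0.79195; 1/26.8 − 1/17 = -0.02151.
t = -0.79195 / -0.02151 ≈ 36.817 hours.

36.8 hours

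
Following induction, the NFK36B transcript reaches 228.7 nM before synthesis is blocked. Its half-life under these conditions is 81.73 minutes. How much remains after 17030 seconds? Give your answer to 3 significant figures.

20.6 nM

Convert the elapsed time: 17030 seconds = 283.833 minutes.
Number of half-lives: n = 283.833/81.73 ≈ 3.4728.
Remaining = 228.7 × (1/2)^3.4728 = 228.7 × 0.09007 ≈ 20.599 nM.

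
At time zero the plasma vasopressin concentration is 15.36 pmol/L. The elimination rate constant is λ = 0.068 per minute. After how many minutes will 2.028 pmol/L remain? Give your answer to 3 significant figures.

29.8 minutes

t½ = ln 2 / λ = 0.69315 / 0.068 ≈ 10.193 minutes.
Fraction remaining = 2.028/15.36 ≈ 0.13203.
n = log₂(15.36/2.028) = ln(7.574)/ln 2 ≈ 2.921 half-lives.
t = n × t½ = 2.921 × 10.193 ≈ 29.775 minutes.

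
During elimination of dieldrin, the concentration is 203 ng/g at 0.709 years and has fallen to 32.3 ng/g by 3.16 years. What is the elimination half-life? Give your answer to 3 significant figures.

Over Δt = 3.16 − 0.709 = 2.451 years, the level fell by a factor of 203/32.3 ≈ 6.2848.
n = log₂(6.2848) ≈ 2.6519 half-lives, so t½ = 2.451/2.6519 ≈ 0.92425 years.

0.924 years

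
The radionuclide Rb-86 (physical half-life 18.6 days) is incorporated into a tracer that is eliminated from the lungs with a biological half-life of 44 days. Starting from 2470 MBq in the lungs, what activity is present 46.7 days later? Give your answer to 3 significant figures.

1/t_eff = 1/t_phys + 1/t_biol = 1/18.6 + 1/44 = 0.076491 per day.
t_eff = 18.6 × 44 / (18.6 + 44) ≈ 13.073 days.
Remaining = 2470 × (1/2)^(46.7/13.073) = 2470 × (1/2)^3.5721 ≈ 207.67 MBq.

208 MBq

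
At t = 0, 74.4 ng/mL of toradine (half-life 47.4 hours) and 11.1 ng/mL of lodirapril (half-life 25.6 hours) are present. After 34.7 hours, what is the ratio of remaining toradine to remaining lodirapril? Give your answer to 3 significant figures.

10.3

toradine: 74.4 × (1/2)^(34.7/47.4) = 74.4 × (1/2)^0.73207 ≈ 44.792 ng/mL.
lodirapril: 11.1 × (1/2)^(34.7/25.6) = 11.1 × (1/2)^1.3555 ≈ 4.338 ng/mL.
Ratio ≈ 44.792 / 4.338 ≈ 10.326.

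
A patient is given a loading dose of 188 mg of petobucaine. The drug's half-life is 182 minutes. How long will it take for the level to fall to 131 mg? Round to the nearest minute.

Fraction remaining = 131/188 ≈ 0.69681.
n = log₂(188/131) = ln(1.4351)/ln 2 ≈ 0.52117 half-lives.
t = n × t½ = 0.52117 × 182 ≈ 94.852 minutes.

95 minutes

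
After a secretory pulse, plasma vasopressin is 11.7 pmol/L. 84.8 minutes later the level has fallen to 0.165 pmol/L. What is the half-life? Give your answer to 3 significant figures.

13.8 minutes

A/A₀ = 0.165/11.7 ≈ 0.014103.
n = log₂(70.909) ≈ 6.1479 half-lives elapsed in 84.8 minutes.
t½ = 84.8/6.1479 ≈ 13.793 minutes.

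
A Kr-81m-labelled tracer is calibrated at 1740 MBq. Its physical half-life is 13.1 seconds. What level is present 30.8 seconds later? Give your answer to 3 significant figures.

Number of half-lives: n = 30.8/13.1 ≈ 2.3511.
Remaining = 1740 × (1/2)^2.3511 = 1740 × 0.19599 ≈ 341.02 MBq.

341 MBq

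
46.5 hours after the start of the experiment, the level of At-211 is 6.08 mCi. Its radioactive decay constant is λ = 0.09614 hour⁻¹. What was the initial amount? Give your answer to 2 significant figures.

t½ = ln 2 / λ = 0.69315 / 0.09614 ≈ 7.2098 hours.
Number of half-lives elapsed: n = 46.5/7.2098 ≈ 6.4496.
A₀ = A × 2^n = 6.08 × 2^6.4496 = 6.08 × 87.401 ≈ 531.4 mCi.

530 mCi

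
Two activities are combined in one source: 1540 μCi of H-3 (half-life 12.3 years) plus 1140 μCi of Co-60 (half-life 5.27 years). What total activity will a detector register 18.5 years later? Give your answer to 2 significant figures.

640 μCi

H-3: 1540 × (1/2)^(18.5/12.3) = 1540 × (1/2)^1.5041 ≈ 542.94 μCi.
Co-60: 1140 × (1/2)^(18.5/5.27) = 1140 × (1/2)^3.5104 ≈ 100.04 μCi.
Total = 542.94 + 100.04 ≈ 642.98 μCi.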